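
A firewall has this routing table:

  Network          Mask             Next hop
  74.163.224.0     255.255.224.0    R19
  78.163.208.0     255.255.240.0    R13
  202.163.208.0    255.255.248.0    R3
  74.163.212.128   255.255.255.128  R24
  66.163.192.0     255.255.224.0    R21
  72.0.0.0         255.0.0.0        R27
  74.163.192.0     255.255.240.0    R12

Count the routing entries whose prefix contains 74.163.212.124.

No listed prefix contains 74.163.212.124.
Total matching entries: 0.

0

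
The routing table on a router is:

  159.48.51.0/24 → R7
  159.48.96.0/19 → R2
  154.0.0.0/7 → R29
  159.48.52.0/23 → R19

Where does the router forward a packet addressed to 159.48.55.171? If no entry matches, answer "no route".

no route

No entry's prefix contains 159.48.55.171; there is no default route.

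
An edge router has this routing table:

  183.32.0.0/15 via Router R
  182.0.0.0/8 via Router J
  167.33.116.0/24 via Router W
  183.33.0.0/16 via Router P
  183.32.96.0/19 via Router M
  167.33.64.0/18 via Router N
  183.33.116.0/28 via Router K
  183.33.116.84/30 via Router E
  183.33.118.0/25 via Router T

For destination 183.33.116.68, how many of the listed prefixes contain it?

Prefixes containing 183.33.116.68:
  183.32.0.0/15 (183.32.0.0 - 183.33.255.255)
  183.33.0.0/16 (183.33.0.0 - 183.33.255.255)
Total matching entries: 2.

2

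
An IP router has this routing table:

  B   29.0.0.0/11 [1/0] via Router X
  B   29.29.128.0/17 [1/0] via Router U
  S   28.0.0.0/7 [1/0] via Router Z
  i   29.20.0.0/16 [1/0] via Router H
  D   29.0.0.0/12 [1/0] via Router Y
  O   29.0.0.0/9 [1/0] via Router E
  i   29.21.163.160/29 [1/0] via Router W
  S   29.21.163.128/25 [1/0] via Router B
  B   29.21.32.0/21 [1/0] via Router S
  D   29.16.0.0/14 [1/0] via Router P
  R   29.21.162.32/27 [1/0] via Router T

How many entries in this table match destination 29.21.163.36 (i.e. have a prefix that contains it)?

Prefixes containing 29.21.163.36:
  28.0.0.0/7 (28.0.0.0 - 29.255.255.255)
  29.0.0.0/9 (29.0.0.0 - 29.127.255.255)
  29.0.0.0/11 (29.0.0.0 - 29.31.255.255)
Total matching entries: 3.

3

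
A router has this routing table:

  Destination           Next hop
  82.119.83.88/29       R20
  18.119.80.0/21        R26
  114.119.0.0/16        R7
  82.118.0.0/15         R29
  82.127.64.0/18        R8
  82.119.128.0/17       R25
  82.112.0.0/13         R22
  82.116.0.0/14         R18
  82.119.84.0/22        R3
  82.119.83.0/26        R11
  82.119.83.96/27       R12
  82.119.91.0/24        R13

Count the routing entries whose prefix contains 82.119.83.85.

Prefixes containing 82.119.83.85:
  82.112.0.0/13 (82.112.0.0 - 82.119.255.255)
  82.116.0.0/14 (82.116.0.0 - 82.119.255.255)
  82.118.0.0/15 (82.118.0.0 - 82.119.255.255)
Total matching entries: 3.

3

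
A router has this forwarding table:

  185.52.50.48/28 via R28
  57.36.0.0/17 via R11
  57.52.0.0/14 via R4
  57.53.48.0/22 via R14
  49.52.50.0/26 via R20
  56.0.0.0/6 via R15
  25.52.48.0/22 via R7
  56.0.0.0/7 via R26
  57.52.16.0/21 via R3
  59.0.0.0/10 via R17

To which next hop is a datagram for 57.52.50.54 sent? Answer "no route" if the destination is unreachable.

Routes whose prefix contains 57.52.50.54:
  56.0.0.0/6 (56.0.0.0 - 59.255.255.255) -> R15
  56.0.0.0/7 (56.0.0.0 - 57.255.255.255) -> R26
  57.52.0.0/14 (57.52.0.0 - 57.55.255.255) -> R4
More-specific entries that do NOT match:
  185.52.50.48/28 (185.52.50.48 - 185.52.50.63) does not contain 57.52.50.54
  49.52.50.0/26 (49.52.50.0 - 49.52.50.63) does not contain 57.52.50.54
  57.53.48.0/22 (57.53.48.0 - 57.53.51.255) does not contain 57.52.50.54
  25.52.48.0/22 (25.52.48.0 - 25.52.51.255) does not contain 57.52.50.54
  57.52.16.0/21 (57.52.16.0 - 57.52.23.255) does not contain 57.52.50.54
  57.36.0.0/17 (57.36.0.0 - 57.36.127.255) does not contain 57.52.50.54
Longest matching prefix is /14 -> next hop R4.

R4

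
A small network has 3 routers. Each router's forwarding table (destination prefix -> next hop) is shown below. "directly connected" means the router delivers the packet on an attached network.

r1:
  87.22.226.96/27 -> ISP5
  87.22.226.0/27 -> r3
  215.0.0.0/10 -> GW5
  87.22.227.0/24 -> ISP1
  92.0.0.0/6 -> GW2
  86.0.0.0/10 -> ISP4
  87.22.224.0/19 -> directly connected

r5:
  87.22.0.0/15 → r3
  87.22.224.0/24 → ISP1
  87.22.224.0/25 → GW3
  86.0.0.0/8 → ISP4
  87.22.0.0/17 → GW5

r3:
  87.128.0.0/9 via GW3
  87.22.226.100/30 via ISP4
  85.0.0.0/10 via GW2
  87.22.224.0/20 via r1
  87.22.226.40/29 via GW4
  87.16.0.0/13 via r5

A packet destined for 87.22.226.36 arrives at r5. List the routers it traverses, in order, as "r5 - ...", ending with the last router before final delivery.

At r5: longest match for 87.22.226.36 is 87.22.0.0/15 -> r3
At r3: longest match for 87.22.226.36 is 87.22.224.0/20 -> r1
At r1: longest match for 87.22.226.36 is 87.22.224.0/19 -> directly connected

r5 - r3 - r1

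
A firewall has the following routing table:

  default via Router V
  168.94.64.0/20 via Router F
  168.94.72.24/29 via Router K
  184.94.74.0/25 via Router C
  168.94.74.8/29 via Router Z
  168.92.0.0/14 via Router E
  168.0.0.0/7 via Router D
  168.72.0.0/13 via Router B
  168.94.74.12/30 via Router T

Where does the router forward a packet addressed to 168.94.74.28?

Router F

Routes whose prefix contains 168.94.74.28:
  0.0.0.0/0 (default, matches everything) -> Router V
  168.0.0.0/7 (168.0.0.0 - 169.255.255.255) -> Router D
  168.92.0.0/14 (168.92.0.0 - 168.95.255.255) -> Router E
  168.94.64.0/20 (168.94.64.0 - 168.94.79.255) -> Router F
More-specific entries that do NOT match:
  168.94.74.12/30 (168.94.74.12 - 168.94.74.15) does not contain 168.94.74.28
  168.94.72.24/29 (168.94.72.24 - 168.94.72.31) does not contain 168.94.74.28
  168.94.74.8/29 (168.94.74.8 - 168.94.74.15) does not contain 168.94.74.28
  184.94.74.0/25 (184.94.74.0 - 184.94.74.127) does not contain 168.94.74.28
Longest matching prefix is /20 -> next hop Router F.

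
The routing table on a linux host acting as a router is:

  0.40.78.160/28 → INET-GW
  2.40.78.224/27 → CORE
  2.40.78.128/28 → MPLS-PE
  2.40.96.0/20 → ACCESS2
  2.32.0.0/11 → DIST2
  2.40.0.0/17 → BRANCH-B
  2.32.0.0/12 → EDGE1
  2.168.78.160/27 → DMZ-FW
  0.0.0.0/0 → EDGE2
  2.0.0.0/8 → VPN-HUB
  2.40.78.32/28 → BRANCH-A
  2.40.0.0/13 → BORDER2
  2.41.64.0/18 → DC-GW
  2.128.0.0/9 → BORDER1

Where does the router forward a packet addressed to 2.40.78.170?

BRANCH-B

Routes whose prefix contains 2.40.78.170:
  0.0.0.0/0 (default, matches everything) -> EDGE2
  2.0.0.0/8 (2.0.0.0 - 2.255.255.255) -> VPN-HUB
  2.32.0.0/11 (2.32.0.0 - 2.63.255.255) -> DIST2
  2.32.0.0/12 (2.32.0.0 - 2.47.255.255) -> EDGE1
  2.40.0.0/13 (2.40.0.0 - 2.47.255.255) -> BORDER2
  2.40.0.0/17 (2.40.0.0 - 2.40.127.255) -> BRANCH-B
More-specific entries that do NOT match:
  0.40.78.160/28 (0.40.78.160 - 0.40.78.175) does not contain 2.40.78.170
  2.40.78.128/28 (2.40.78.128 - 2.40.78.143) does not contain 2.40.78.170
  2.40.78.32/28 (2.40.78.32 - 2.40.78.47) does not contain 2.40.78.170
  2.40.78.224/27 (2.40.78.224 - 2.40.78.255) does not contain 2.40.78.170
  2.168.78.160/27 (2.168.78.160 - 2.168.78.191) does not contain 2.40.78.170
  2.40.96.0/20 (2.40.96.0 - 2.40.111.255) does not contain 2.40.78.170
  2.41.64.0/18 (2.41.64.0 - 2.41.127.255) does not contain 2.40.78.170
Longest matching prefix is /17 -> next hop BRANCH-B.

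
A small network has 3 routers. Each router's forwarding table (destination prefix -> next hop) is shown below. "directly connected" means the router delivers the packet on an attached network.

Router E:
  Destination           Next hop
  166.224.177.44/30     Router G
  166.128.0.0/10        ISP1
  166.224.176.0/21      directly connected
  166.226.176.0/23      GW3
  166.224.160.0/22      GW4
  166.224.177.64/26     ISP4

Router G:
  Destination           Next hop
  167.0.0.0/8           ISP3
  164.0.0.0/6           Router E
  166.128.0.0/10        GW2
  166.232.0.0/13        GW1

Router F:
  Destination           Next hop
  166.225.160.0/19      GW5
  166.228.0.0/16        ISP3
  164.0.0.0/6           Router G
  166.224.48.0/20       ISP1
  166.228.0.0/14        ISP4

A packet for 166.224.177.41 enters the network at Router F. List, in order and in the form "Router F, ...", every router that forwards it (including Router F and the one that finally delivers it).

Router F, Router G, Router E

At Router F: longest match for 166.224.177.41 is 164.0.0.0/6 -> Router G
At Router G: longest match for 166.224.177.41 is 164.0.0.0/6 -> Router E
At Router E: longest match for 166.224.177.41 is 166.224.176.0/21 -> directly connected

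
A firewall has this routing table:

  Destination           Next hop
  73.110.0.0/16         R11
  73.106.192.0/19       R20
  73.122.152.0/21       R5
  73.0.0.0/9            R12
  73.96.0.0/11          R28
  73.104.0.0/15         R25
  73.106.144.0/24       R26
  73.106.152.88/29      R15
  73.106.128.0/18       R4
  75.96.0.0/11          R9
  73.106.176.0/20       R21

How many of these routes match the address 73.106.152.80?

3

Prefixes containing 73.106.152.80:
  73.0.0.0/9 (73.0.0.0 - 73.127.255.255)
  73.96.0.0/11 (73.96.0.0 - 73.127.255.255)
  73.106.128.0/18 (73.106.128.0 - 73.106.191.255)
Total matching entries: 3.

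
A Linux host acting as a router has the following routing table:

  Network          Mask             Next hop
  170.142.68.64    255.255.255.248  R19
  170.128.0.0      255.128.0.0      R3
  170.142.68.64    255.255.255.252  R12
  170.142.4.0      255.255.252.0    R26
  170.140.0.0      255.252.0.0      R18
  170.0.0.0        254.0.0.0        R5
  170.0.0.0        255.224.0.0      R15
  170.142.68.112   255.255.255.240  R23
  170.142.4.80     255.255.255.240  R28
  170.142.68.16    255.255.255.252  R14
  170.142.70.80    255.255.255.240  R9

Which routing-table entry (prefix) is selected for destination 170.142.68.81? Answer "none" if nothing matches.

Entries matching 170.142.68.81:
  170.0.0.0/7 (170.0.0.0 - 171.255.255.255)
  170.128.0.0/9 (170.128.0.0 - 170.255.255.255)
  170.140.0.0/14 (170.140.0.0 - 170.143.255.255)
Most specific is 170.140.0.0/14.

170.140.0.0/14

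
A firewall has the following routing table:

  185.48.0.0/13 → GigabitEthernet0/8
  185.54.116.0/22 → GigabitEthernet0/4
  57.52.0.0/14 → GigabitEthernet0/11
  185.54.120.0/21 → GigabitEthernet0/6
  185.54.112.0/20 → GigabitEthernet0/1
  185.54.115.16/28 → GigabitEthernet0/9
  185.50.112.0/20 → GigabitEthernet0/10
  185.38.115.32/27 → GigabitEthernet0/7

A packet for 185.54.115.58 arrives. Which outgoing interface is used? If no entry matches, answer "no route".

GigabitEthernet0/1

Routes whose prefix contains 185.54.115.58:
  185.48.0.0/13 (185.48.0.0 - 185.55.255.255) -> GigabitEthernet0/8
  185.54.112.0/20 (185.54.112.0 - 185.54.127.255) -> GigabitEthernet0/1
More-specific entries that do NOT match:
  185.54.115.16/28 (185.54.115.16 - 185.54.115.31) does not contain 185.54.115.58
  185.38.115.32/27 (185.38.115.32 - 185.38.115.63) does not contain 185.54.115.58
  185.54.116.0/22 (185.54.116.0 - 185.54.119.255) does not contain 185.54.115.58
  185.54.120.0/21 (185.54.120.0 - 185.54.127.255) does not contain 185.54.115.58
Longest matching prefix is /20 -> interface GigabitEthernet0/1.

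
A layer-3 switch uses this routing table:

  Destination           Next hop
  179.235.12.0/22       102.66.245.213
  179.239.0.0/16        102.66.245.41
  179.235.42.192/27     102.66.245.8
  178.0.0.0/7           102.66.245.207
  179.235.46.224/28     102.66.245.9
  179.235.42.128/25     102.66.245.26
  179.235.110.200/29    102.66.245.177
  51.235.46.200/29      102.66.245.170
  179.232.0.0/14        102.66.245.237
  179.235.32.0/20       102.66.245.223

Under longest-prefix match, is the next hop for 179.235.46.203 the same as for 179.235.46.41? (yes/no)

179.235.46.203: longest match 179.235.32.0/20 -> 102.66.245.223
179.235.46.41: longest match 179.235.32.0/20 -> 102.66.245.223

yes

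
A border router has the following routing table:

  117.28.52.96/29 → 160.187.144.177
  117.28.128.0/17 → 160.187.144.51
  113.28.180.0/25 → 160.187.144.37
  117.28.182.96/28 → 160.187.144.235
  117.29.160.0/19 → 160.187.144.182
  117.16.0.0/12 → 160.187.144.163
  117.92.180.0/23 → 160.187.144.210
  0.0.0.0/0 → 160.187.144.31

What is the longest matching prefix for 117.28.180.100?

Entries matching 117.28.180.100:
  0.0.0.0/0 (default, matches everything)
  117.16.0.0/12 (117.16.0.0 - 117.31.255.255)
  117.28.128.0/17 (117.28.128.0 - 117.28.255.255)
Most specific is 117.28.128.0/17.

117.28.128.0/17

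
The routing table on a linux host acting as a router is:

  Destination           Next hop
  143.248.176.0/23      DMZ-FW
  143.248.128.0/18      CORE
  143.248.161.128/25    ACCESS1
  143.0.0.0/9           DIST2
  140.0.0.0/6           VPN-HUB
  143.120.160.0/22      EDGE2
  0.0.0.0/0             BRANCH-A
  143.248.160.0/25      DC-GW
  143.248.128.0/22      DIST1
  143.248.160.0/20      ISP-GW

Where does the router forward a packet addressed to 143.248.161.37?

Routes whose prefix contains 143.248.161.37:
  0.0.0.0/0 (default, matches everything) -> BRANCH-A
  140.0.0.0/6 (140.0.0.0 - 143.255.255.255) -> VPN-HUB
  143.248.128.0/18 (143.248.128.0 - 143.248.191.255) -> CORE
  143.248.160.0/20 (143.248.160.0 - 143.248.175.255) -> ISP-GW
More-specific entries that do NOT match:
  143.248.161.128/25 (143.248.161.128 - 143.248.161.255) does not contain 143.248.161.37
  143.248.160.0/25 (143.248.160.0 - 143.248.160.127) does not contain 143.248.161.37
  143.248.176.0/23 (143.248.176.0 - 143.248.177.255) does not contain 143.248.161.37
  143.120.160.0/22 (143.120.160.0 - 143.120.163.255) does not contain 143.248.161.37
  143.248.128.0/22 (143.248.128.0 - 143.248.131.255) does not contain 143.248.161.37
Longest matching prefix is /20 -> next hop ISP-GW.

ISP-GW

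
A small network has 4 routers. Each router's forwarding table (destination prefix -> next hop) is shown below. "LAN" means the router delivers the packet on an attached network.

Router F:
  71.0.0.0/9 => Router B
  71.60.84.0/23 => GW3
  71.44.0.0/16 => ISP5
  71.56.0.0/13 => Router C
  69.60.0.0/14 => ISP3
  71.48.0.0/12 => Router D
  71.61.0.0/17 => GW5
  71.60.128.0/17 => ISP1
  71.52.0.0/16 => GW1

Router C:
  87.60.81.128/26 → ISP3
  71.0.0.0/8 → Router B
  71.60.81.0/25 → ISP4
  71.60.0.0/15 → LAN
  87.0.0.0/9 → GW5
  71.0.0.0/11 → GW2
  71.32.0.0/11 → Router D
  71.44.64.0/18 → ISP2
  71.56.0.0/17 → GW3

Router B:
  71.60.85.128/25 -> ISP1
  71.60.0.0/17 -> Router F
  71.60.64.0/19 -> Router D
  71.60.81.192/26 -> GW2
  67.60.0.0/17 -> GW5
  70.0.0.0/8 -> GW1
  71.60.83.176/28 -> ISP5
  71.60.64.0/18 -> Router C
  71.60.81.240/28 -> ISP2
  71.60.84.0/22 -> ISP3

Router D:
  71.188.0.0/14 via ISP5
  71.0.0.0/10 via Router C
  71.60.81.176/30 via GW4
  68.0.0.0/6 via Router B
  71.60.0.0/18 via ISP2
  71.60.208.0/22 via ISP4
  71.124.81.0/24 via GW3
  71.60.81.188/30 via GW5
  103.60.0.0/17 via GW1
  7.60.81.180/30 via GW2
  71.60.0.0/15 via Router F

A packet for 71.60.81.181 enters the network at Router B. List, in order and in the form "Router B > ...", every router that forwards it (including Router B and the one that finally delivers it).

Router B > Router D > Router F > Router C

At Router B: longest match for 71.60.81.181 is 71.60.64.0/19 -> Router D
At Router D: longest match for 71.60.81.181 is 71.60.0.0/15 -> Router F
At Router F: longest match for 71.60.81.181 is 71.56.0.0/13 -> Router C
At Router C: longest match for 71.60.81.181 is 71.60.0.0/15 -> LAN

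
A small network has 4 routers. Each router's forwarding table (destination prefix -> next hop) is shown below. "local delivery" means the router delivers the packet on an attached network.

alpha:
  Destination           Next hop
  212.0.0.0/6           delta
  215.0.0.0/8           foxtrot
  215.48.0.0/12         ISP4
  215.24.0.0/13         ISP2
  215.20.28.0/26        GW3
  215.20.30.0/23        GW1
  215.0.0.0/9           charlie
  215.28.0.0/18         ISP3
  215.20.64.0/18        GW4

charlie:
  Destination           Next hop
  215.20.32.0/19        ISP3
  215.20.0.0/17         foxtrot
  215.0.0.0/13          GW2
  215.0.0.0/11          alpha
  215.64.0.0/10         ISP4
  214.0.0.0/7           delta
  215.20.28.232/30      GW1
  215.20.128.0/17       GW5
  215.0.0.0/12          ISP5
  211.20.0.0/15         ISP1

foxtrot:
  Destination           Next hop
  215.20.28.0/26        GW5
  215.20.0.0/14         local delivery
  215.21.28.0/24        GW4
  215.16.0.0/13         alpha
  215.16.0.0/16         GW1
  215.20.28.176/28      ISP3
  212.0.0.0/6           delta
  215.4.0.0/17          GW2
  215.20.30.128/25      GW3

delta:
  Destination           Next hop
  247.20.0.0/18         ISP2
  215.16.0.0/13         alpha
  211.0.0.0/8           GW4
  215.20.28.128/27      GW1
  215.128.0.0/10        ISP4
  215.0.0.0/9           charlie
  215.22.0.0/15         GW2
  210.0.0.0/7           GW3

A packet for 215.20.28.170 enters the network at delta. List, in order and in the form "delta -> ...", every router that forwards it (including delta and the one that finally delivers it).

At delta: longest match for 215.20.28.170 is 215.16.0.0/13 -> alpha
At alpha: longest match for 215.20.28.170 is 215.0.0.0/9 -> charlie
At charlie: longest match for 215.20.28.170 is 215.20.0.0/17 -> foxtrot
At foxtrot: longest match for 215.20.28.170 is 215.20.0.0/14 -> local delivery

delta -> alpha -> charlie -> foxtrot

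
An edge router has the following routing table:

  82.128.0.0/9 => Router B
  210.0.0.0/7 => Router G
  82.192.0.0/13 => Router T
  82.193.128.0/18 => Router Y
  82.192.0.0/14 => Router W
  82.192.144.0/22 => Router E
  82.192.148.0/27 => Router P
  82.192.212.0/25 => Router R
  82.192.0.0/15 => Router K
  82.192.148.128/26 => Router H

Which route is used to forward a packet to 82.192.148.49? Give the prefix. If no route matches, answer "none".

82.192.0.0/15

Entries matching 82.192.148.49:
  82.128.0.0/9 (82.128.0.0 - 82.255.255.255)
  82.192.0.0/13 (82.192.0.0 - 82.199.255.255)
  82.192.0.0/14 (82.192.0.0 - 82.195.255.255)
  82.192.0.0/15 (82.192.0.0 - 82.193.255.255)
Most specific is 82.192.0.0/15.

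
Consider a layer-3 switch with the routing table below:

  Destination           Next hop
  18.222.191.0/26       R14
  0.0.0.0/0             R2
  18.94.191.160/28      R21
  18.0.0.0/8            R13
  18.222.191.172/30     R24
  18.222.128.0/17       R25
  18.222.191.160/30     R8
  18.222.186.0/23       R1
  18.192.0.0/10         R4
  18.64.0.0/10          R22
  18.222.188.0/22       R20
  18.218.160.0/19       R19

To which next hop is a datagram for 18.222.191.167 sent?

R20

Routes whose prefix contains 18.222.191.167:
  0.0.0.0/0 (default, matches everything) -> R2
  18.0.0.0/8 (18.0.0.0 - 18.255.255.255) -> R13
  18.192.0.0/10 (18.192.0.0 - 18.255.255.255) -> R4
  18.222.128.0/17 (18.222.128.0 - 18.222.255.255) -> R25
  18.222.188.0/22 (18.222.188.0 - 18.222.191.255) -> R20
More-specific entries that do NOT match:
  18.222.191.172/30 (18.222.191.172 - 18.222.191.175) does not contain 18.222.191.167
  18.222.191.160/30 (18.222.191.160 - 18.222.191.163) does not contain 18.222.191.167
  18.94.191.160/28 (18.94.191.160 - 18.94.191.175) does not contain 18.222.191.167
  18.222.191.0/26 (18.222.191.0 - 18.222.191.63) does not contain 18.222.191.167
  18.222.186.0/23 (18.222.186.0 - 18.222.187.255) does not contain 18.222.191.167
Longest matching prefix is /22 -> next hop R20.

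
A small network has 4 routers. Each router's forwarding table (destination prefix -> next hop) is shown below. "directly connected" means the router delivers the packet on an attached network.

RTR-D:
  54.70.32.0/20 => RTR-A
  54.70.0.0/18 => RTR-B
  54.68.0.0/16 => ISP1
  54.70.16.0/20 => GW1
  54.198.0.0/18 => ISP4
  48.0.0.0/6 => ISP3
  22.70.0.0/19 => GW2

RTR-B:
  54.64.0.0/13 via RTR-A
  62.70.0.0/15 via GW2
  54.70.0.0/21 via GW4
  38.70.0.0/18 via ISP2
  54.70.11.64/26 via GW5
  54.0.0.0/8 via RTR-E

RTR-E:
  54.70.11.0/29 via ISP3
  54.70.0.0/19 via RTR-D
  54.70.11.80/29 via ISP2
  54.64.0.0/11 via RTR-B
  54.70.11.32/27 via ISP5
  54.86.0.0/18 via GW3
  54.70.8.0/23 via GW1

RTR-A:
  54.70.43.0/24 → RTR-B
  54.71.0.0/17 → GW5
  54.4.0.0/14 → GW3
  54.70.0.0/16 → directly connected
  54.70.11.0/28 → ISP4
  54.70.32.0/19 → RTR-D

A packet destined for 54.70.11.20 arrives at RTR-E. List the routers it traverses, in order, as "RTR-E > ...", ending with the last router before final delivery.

At RTR-E: longest match for 54.70.11.20 is 54.70.0.0/19 -> RTR-D
At RTR-D: longest match for 54.70.11.20 is 54.70.0.0/18 -> RTR-B
At RTR-B: longest match for 54.70.11.20 is 54.64.0.0/13 -> RTR-A
At RTR-A: longest match for 54.70.11.20 is 54.70.0.0/16 -> directly connected

RTR-E > RTR-D > RTR-B > RTR-A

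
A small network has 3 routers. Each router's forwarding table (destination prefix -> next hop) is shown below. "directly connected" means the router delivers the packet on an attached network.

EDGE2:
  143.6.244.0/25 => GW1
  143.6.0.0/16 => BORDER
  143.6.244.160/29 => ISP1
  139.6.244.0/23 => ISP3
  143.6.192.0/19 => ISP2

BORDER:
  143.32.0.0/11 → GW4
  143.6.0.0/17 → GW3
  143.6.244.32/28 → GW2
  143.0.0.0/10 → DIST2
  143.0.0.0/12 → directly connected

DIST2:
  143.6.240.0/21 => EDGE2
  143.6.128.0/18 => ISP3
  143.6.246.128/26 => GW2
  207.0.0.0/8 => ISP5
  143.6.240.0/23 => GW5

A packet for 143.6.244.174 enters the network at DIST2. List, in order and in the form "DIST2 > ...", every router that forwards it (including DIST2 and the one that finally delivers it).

At DIST2: longest match for 143.6.244.174 is 143.6.240.0/21 -> EDGE2
At EDGE2: longest match for 143.6.244.174 is 143.6.0.0/16 -> BORDER
At BORDER: longest match for 143.6.244.174 is 143.0.0.0/12 -> directly connected

DIST2 > EDGE2 > BORDER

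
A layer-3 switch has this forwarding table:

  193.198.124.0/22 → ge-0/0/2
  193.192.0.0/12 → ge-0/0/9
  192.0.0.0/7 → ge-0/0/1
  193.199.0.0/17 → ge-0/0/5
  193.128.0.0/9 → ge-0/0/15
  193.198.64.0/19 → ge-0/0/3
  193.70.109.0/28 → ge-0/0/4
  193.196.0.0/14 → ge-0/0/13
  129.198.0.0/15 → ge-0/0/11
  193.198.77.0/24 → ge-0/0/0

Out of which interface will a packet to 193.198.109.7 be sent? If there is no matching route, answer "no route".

ge-0/0/13

Routes whose prefix contains 193.198.109.7:
  192.0.0.0/7 (192.0.0.0 - 193.255.255.255) -> ge-0/0/1
  193.128.0.0/9 (193.128.0.0 - 193.255.255.255) -> ge-0/0/15
  193.192.0.0/12 (193.192.0.0 - 193.207.255.255) -> ge-0/0/9
  193.196.0.0/14 (193.196.0.0 - 193.199.255.255) -> ge-0/0/13
More-specific entries that do NOT match:
  193.70.109.0/28 (193.70.109.0 - 193.70.109.15) does not contain 193.198.109.7
  193.198.77.0/24 (193.198.77.0 - 193.198.77.255) does not contain 193.198.109.7
  193.198.124.0/22 (193.198.124.0 - 193.198.127.255) does not contain 193.198.109.7
  193.198.64.0/19 (193.198.64.0 - 193.198.95.255) does not contain 193.198.109.7
  193.199.0.0/17 (193.199.0.0 - 193.199.127.255) does not contain 193.198.109.7
  129.198.0.0/15 (129.198.0.0 - 129.199.255.255) does not contain 193.198.109.7
Longest matching prefix is /14 -> interface ge-0/0/13.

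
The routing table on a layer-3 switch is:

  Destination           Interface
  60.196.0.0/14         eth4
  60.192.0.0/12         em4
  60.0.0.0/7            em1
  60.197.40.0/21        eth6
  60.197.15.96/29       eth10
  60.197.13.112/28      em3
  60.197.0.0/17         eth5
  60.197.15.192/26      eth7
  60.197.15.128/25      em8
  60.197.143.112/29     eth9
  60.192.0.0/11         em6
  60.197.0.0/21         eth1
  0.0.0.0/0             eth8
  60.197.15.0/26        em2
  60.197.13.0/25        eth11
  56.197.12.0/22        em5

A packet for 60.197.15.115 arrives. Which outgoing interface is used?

Routes whose prefix contains 60.197.15.115:
  0.0.0.0/0 (default, matches everything) -> eth8
  60.0.0.0/7 (60.0.0.0 - 61.255.255.255) -> em1
  60.192.0.0/11 (60.192.0.0 - 60.223.255.255) -> em6
  60.192.0.0/12 (60.192.0.0 - 60.207.255.255) -> em4
  60.196.0.0/14 (60.196.0.0 - 60.199.255.255) -> eth4
  60.197.0.0/17 (60.197.0.0 - 60.197.127.255) -> eth5
More-specific entries that do NOT match:
  60.197.15.96/29 (60.197.15.96 - 60.197.15.103) does not contain 60.197.15.115
  60.197.143.112/29 (60.197.143.112 - 60.197.143.119) does not contain 60.197.15.115
  60.197.13.112/28 (60.197.13.112 - 60.197.13.127) does not contain 60.197.15.115
  60.197.15.192/26 (60.197.15.192 - 60.197.15.255) does not contain 60.197.15.115
  60.197.15.0/26 (60.197.15.0 - 60.197.15.63) does not contain 60.197.15.115
  60.197.15.128/25 (60.197.15.128 - 60.197.15.255) does not contain 60.197.15.115
  60.197.13.0/25 (60.197.13.0 - 60.197.13.127) does not contain 60.197.15.115
  56.197.12.0/22 (56.197.12.0 - 56.197.15.255) does not contain 60.197.15.115
  60.197.40.0/21 (60.197.40.0 - 60.197.47.255) does not contain 60.197.15.115
  60.197.0.0/21 (60.197.0.0 - 60.197.7.255) does not contain 60.197.15.115
Longest matching prefix is /17 -> interface eth5.

eth5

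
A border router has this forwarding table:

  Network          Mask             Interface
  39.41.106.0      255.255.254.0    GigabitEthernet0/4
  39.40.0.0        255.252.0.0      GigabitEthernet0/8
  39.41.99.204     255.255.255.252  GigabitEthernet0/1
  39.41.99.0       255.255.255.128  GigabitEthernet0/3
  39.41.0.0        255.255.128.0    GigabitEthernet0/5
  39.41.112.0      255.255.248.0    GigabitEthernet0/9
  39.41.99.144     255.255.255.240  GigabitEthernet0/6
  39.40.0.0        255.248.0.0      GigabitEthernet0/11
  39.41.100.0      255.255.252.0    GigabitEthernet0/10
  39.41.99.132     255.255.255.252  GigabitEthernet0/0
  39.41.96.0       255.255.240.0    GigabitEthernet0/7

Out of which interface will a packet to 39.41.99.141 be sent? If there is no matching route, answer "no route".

GigabitEthernet0/7

Routes whose prefix contains 39.41.99.141:
  39.40.0.0/13 (39.40.0.0 - 39.47.255.255) -> GigabitEthernet0/11
  39.40.0.0/14 (39.40.0.0 - 39.43.255.255) -> GigabitEthernet0/8
  39.41.0.0/17 (39.41.0.0 - 39.41.127.255) -> GigabitEthernet0/5
  39.41.96.0/20 (39.41.96.0 - 39.41.111.255) -> GigabitEthernet0/7
More-specific entries that do NOT match:
  39.41.99.204/30 (39.41.99.204 - 39.41.99.207) does not contain 39.41.99.141
  39.41.99.132/30 (39.41.99.132 - 39.41.99.135) does not contain 39.41.99.141
  39.41.99.144/28 (39.41.99.144 - 39.41.99.159) does not contain 39.41.99.141
  39.41.99.0/25 (39.41.99.0 - 39.41.99.127) does not contain 39.41.99.141
  39.41.106.0/23 (39.41.106.0 - 39.41.107.255) does not contain 39.41.99.141
  39.41.100.0/22 (39.41.100.0 - 39.41.103.255) does not contain 39.41.99.141
  39.41.112.0/21 (39.41.112.0 - 39.41.119.255) does not contain 39.41.99.141
Longest matching prefix is /20 -> interface GigabitEthernet0/7.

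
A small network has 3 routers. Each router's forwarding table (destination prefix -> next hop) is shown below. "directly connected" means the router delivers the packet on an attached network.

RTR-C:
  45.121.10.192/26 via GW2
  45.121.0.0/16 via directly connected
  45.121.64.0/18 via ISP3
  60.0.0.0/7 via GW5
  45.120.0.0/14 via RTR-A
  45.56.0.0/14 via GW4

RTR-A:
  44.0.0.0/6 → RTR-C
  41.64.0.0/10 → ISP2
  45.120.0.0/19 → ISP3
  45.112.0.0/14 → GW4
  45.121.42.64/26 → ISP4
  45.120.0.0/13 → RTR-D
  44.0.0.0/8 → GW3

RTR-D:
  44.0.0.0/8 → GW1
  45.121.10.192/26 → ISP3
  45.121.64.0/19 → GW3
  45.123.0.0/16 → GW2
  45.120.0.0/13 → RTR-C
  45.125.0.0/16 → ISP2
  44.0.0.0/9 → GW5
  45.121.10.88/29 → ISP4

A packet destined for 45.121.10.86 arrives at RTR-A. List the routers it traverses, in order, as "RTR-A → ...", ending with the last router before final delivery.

RTR-A → RTR-D → RTR-C

At RTR-A: longest match for 45.121.10.86 is 45.120.0.0/13 -> RTR-D
At RTR-D: longest match for 45.121.10.86 is 45.120.0.0/13 -> RTR-C
At RTR-C: longest match for 45.121.10.86 is 45.121.0.0/16 -> directly connected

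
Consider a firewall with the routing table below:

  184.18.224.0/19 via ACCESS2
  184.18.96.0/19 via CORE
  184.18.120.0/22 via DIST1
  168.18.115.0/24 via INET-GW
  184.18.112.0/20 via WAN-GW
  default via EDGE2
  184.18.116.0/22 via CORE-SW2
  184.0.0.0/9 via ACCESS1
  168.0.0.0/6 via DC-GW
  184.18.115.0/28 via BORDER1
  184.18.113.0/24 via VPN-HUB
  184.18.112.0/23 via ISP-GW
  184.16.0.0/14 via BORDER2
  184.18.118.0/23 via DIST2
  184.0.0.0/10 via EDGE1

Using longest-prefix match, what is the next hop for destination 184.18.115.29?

WAN-GW

Routes whose prefix contains 184.18.115.29:
  0.0.0.0/0 (default, matches everything) -> EDGE2
  184.0.0.0/9 (184.0.0.0 - 184.127.255.255) -> ACCESS1
  184.0.0.0/10 (184.0.0.0 - 184.63.255.255) -> EDGE1
  184.16.0.0/14 (184.16.0.0 - 184.19.255.255) -> BORDER2
  184.18.96.0/19 (184.18.96.0 - 184.18.127.255) -> CORE
  184.18.112.0/20 (184.18.112.0 - 184.18.127.255) -> WAN-GW
More-specific entries that do NOT match:
  184.18.115.0/28 (184.18.115.0 - 184.18.115.15) does not contain 184.18.115.29
  168.18.115.0/24 (168.18.115.0 - 168.18.115.255) does not contain 184.18.115.29
  184.18.113.0/24 (184.18.113.0 - 184.18.113.255) does not contain 184.18.115.29
  184.18.112.0/23 (184.18.112.0 - 184.18.113.255) does not contain 184.18.115.29
  184.18.118.0/23 (184.18.118.0 - 184.18.119.255) does not contain 184.18.115.29
  184.18.120.0/22 (184.18.120.0 - 184.18.123.255) does not contain 184.18.115.29
  184.18.116.0/22 (184.18.116.0 - 184.18.119.255) does not contain 184.18.115.29
Longest matching prefix is /20 -> next hop WAN-GW.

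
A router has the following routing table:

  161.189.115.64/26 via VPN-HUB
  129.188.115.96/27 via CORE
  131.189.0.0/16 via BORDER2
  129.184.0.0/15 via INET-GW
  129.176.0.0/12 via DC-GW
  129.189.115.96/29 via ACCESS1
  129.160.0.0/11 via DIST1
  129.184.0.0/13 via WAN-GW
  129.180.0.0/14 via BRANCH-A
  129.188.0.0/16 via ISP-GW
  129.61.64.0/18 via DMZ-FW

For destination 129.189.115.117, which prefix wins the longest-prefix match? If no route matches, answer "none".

Entries matching 129.189.115.117:
  129.160.0.0/11 (129.160.0.0 - 129.191.255.255)
  129.176.0.0/12 (129.176.0.0 - 129.191.255.255)
  129.184.0.0/13 (129.184.0.0 - 129.191.255.255)
Most specific is 129.184.0.0/13.

129.184.0.0/13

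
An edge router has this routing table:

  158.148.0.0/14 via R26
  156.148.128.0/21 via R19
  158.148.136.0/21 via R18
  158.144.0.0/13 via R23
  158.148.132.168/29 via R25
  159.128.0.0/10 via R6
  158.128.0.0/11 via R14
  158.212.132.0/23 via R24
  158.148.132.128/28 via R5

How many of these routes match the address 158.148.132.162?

Prefixes containing 158.148.132.162:
  158.128.0.0/11 (158.128.0.0 - 158.159.255.255)
  158.144.0.0/13 (158.144.0.0 - 158.151.255.255)
  158.148.0.0/14 (158.148.0.0 - 158.151.255.255)
Total matching entries: 3.

3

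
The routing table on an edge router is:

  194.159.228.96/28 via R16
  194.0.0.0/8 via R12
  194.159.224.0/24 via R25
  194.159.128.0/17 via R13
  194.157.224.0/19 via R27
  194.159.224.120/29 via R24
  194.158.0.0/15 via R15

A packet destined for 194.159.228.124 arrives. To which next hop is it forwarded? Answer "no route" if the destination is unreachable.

R13

Routes whose prefix contains 194.159.228.124:
  194.0.0.0/8 (194.0.0.0 - 194.255.255.255) -> R12
  194.158.0.0/15 (194.158.0.0 - 194.159.255.255) -> R15
  194.159.128.0/17 (194.159.128.0 - 194.159.255.255) -> R13
More-specific entries that do NOT match:
  194.159.224.120/29 (194.159.224.120 - 194.159.224.127) does not contain 194.159.228.124
  194.159.228.96/28 (194.159.228.96 - 194.159.228.111) does not contain 194.159.228.124
  194.159.224.0/24 (194.159.224.0 - 194.159.224.255) does not contain 194.159.228.124
  194.157.224.0/19 (194.157.224.0 - 194.157.255.255) does not contain 194.159.228.124
Longest matching prefix is /17 -> next hop R13.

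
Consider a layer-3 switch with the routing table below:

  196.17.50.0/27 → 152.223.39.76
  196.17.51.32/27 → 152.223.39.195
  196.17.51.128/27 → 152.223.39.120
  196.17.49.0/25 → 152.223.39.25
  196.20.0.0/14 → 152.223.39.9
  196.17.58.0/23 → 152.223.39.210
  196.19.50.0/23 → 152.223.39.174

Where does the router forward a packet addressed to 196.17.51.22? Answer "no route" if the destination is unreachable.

No entry's prefix contains 196.17.51.22; there is no default route.

no route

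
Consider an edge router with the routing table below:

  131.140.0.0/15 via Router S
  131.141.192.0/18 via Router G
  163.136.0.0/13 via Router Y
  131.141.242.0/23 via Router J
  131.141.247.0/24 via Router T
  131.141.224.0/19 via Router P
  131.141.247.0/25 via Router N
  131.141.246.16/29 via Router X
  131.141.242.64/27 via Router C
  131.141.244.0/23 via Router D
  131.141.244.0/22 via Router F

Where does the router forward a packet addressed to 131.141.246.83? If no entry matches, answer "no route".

Router F

Routes whose prefix contains 131.141.246.83:
  131.140.0.0/15 (131.140.0.0 - 131.141.255.255) -> Router S
  131.141.192.0/18 (131.141.192.0 - 131.141.255.255) -> Router G
  131.141.224.0/19 (131.141.224.0 - 131.141.255.255) -> Router P
  131.141.244.0/22 (131.141.244.0 - 131.141.247.255) -> Router F
More-specific entries that do NOT match:
  131.141.246.16/29 (131.141.246.16 - 131.141.246.23) does not contain 131.141.246.83
  131.141.242.64/27 (131.141.242.64 - 131.141.242.95) does not contain 131.141.246.83
  131.141.247.0/25 (131.141.247.0 - 131.141.247.127) does not contain 131.141.246.83
  131.141.247.0/24 (131.141.247.0 - 131.141.247.255) does not contain 131.141.246.83
  131.141.242.0/23 (131.141.242.0 - 131.141.243.255) does not contain 131.141.246.83
  131.141.244.0/23 (131.141.244.0 - 131.141.245.255) does not contain 131.141.246.83
Longest matching prefix is /22 -> next hop Router F.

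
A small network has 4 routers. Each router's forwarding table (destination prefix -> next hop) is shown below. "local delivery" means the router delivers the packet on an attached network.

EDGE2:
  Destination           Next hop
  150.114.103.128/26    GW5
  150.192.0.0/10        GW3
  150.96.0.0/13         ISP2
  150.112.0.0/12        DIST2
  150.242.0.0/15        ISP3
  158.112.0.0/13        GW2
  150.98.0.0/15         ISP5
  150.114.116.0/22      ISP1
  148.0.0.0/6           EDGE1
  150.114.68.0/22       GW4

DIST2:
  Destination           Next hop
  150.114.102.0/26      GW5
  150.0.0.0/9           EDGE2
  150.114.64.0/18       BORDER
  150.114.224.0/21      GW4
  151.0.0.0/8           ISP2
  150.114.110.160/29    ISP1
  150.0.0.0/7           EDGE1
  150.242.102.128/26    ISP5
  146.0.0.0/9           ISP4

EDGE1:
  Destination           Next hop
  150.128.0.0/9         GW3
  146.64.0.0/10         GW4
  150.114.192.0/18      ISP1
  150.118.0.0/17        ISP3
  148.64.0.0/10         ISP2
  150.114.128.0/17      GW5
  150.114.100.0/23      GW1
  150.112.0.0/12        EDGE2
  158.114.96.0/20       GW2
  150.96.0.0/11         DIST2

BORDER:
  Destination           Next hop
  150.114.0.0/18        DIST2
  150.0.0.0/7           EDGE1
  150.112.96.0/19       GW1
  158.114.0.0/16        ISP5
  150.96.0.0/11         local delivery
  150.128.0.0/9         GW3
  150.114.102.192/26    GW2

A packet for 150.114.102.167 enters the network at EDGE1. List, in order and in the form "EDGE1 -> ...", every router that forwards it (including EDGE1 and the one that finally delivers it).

At EDGE1: longest match for 150.114.102.167 is 150.112.0.0/12 -> EDGE2
At EDGE2: longest match for 150.114.102.167 is 150.112.0.0/12 -> DIST2
At DIST2: longest match for 150.114.102.167 is 150.114.64.0/18 -> BORDER
At BORDER: longest match for 150.114.102.167 is 150.96.0.0/11 -> local delivery

EDGE1 -> EDGE2 -> DIST2 -> BORDER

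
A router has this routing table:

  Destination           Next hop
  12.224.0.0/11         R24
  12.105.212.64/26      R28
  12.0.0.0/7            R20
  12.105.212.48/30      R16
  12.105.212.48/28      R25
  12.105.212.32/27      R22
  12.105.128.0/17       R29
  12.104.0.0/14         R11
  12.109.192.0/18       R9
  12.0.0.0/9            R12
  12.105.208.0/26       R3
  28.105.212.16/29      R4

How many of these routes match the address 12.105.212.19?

Prefixes containing 12.105.212.19:
  12.0.0.0/7 (12.0.0.0 - 13.255.255.255)
  12.0.0.0/9 (12.0.0.0 - 12.127.255.255)
  12.104.0.0/14 (12.104.0.0 - 12.107.255.255)
  12.105.128.0/17 (12.105.128.0 - 12.105.255.255)
Total matching entries: 4.

4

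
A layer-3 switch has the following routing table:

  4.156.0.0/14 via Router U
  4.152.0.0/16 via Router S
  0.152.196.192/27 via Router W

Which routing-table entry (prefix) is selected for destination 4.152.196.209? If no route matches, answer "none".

Entries matching 4.152.196.209:
  4.152.0.0/16 (4.152.0.0 - 4.152.255.255)
Most specific is 4.152.0.0/16.

4.152.0.0/16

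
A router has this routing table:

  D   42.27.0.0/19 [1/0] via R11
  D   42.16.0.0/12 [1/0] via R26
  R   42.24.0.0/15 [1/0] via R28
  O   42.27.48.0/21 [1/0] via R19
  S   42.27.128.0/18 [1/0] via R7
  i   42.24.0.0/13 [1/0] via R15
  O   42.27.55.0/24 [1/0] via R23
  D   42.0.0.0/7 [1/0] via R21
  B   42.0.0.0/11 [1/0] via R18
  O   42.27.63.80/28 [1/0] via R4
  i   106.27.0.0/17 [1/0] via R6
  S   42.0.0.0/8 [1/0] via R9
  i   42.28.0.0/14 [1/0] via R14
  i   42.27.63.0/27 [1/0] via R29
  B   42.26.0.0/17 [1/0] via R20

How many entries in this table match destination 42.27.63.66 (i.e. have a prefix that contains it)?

Prefixes containing 42.27.63.66:
  42.0.0.0/7 (42.0.0.0 - 43.255.255.255)
  42.0.0.0/8 (42.0.0.0 - 42.255.255.255)
  42.0.0.0/11 (42.0.0.0 - 42.31.255.255)
  42.16.0.0/12 (42.16.0.0 - 42.31.255.255)
  42.24.0.0/13 (42.24.0.0 - 42.31.255.255)
Total matching entries: 5.

5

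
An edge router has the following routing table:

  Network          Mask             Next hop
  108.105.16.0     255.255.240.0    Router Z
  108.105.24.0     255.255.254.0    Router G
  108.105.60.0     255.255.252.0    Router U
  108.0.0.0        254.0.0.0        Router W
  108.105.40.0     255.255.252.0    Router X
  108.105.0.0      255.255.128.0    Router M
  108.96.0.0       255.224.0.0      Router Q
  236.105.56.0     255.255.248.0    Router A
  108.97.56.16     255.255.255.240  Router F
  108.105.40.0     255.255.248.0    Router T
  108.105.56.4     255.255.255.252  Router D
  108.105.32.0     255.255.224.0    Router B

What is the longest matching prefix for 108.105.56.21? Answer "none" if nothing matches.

108.105.32.0/19

Entries matching 108.105.56.21:
  108.0.0.0/7 (108.0.0.0 - 109.255.255.255)
  108.96.0.0/11 (108.96.0.0 - 108.127.255.255)
  108.105.0.0/17 (108.105.0.0 - 108.105.127.255)
  108.105.32.0/19 (108.105.32.0 - 108.105.63.255)
Most specific is 108.105.32.0/19.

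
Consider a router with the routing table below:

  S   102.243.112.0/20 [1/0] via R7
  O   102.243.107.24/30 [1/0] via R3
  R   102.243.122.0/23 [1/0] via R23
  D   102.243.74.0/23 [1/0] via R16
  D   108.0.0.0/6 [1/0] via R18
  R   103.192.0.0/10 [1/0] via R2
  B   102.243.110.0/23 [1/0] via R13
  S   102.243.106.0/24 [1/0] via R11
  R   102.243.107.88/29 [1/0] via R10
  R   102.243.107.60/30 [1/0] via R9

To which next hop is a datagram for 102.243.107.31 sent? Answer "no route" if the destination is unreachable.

No entry's prefix contains 102.243.107.31; there is no default route.

no route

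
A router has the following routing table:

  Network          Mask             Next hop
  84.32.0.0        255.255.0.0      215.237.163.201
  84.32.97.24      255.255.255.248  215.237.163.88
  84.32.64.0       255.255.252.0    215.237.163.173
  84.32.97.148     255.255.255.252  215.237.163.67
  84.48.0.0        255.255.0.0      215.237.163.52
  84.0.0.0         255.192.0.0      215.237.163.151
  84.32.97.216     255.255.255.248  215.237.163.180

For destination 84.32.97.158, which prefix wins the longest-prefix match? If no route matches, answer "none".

84.32.0.0/16

Entries matching 84.32.97.158:
  84.0.0.0/10 (84.0.0.0 - 84.63.255.255)
  84.32.0.0/16 (84.32.0.0 - 84.32.255.255)
Most specific is 84.32.0.0/16.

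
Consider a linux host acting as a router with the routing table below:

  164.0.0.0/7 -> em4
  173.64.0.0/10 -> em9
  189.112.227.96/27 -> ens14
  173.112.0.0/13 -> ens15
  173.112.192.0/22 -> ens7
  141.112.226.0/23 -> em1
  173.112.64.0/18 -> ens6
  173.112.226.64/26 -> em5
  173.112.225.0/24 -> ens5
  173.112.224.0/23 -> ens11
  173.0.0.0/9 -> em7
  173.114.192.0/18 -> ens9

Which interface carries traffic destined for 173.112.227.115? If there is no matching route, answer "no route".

Routes whose prefix contains 173.112.227.115:
  173.0.0.0/9 (173.0.0.0 - 173.127.255.255) -> em7
  173.64.0.0/10 (173.64.0.0 - 173.127.255.255) -> em9
  173.112.0.0/13 (173.112.0.0 - 173.119.255.255) -> ens15
More-specific entries that do NOT match:
  189.112.227.96/27 (189.112.227.96 - 189.112.227.127) does not contain 173.112.227.115
  173.112.226.64/26 (173.112.226.64 - 173.112.226.127) does not contain 173.112.227.115
  173.112.225.0/24 (173.112.225.0 - 173.112.225.255) does not contain 173.112.227.115
  141.112.226.0/23 (141.112.226.0 - 141.112.227.255) does not contain 173.112.227.115
  173.112.224.0/23 (173.112.224.0 - 173.112.225.255) does not contain 173.112.227.115
  173.112.192.0/22 (173.112.192.0 - 173.112.195.255) does not contain 173.112.227.115
  173.112.64.0/18 (173.112.64.0 - 173.112.127.255) does not contain 173.112.227.115
  173.114.192.0/18 (173.114.192.0 - 173.114.255.255) does not contain 173.112.227.115
Longest matching prefix is /13 -> interface ens15.

ens15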